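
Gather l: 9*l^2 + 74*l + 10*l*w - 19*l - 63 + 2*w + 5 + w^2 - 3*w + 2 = 9*l^2 + l*(10*w + 55) + w^2 - w - 56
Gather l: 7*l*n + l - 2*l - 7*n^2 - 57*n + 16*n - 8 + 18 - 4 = l*(7*n - 1) - 7*n^2 - 41*n + 6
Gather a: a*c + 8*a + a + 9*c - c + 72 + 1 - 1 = a*(c + 9) + 8*c + 72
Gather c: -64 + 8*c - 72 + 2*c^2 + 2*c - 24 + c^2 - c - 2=3*c^2 + 9*c - 162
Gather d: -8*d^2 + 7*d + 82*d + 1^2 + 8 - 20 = -8*d^2 + 89*d - 11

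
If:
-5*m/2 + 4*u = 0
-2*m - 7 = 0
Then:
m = -7/2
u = -35/16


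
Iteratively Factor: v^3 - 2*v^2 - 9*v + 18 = (v + 3)*(v^2 - 5*v + 6) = (v - 2)*(v + 3)*(v - 3)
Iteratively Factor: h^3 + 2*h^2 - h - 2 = (h - 1)*(h^2 + 3*h + 2) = (h - 1)*(h + 2)*(h + 1)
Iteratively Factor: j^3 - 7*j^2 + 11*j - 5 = (j - 1)*(j^2 - 6*j + 5) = (j - 1)^2*(j - 5)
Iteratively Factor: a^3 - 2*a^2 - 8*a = (a)*(a^2 - 2*a - 8) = a*(a + 2)*(a - 4)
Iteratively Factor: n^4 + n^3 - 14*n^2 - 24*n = (n)*(n^3 + n^2 - 14*n - 24) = n*(n - 4)*(n^2 + 5*n + 6) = n*(n - 4)*(n + 3)*(n + 2)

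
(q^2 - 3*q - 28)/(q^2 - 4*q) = (q^2 - 3*q - 28)/(q*(q - 4))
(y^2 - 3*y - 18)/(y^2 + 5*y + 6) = (y - 6)/(y + 2)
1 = 1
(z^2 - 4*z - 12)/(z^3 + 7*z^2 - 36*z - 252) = (z + 2)/(z^2 + 13*z + 42)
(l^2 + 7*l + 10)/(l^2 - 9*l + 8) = (l^2 + 7*l + 10)/(l^2 - 9*l + 8)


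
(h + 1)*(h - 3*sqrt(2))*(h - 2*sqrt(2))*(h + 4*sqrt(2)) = h^4 - sqrt(2)*h^3 + h^3 - 28*h^2 - sqrt(2)*h^2 - 28*h + 48*sqrt(2)*h + 48*sqrt(2)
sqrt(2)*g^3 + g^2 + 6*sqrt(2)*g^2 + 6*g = g*(g + 6)*(sqrt(2)*g + 1)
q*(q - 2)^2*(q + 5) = q^4 + q^3 - 16*q^2 + 20*q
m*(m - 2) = m^2 - 2*m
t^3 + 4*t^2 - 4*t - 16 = (t - 2)*(t + 2)*(t + 4)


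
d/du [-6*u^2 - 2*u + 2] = -12*u - 2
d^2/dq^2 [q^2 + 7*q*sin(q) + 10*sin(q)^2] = -7*q*sin(q) - 40*sin(q)^2 + 14*cos(q) + 22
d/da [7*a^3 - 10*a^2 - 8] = a*(21*a - 20)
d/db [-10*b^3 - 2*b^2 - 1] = 2*b*(-15*b - 2)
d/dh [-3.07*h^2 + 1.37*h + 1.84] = 1.37 - 6.14*h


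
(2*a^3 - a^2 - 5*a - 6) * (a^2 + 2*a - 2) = 2*a^5 + 3*a^4 - 11*a^3 - 14*a^2 - 2*a + 12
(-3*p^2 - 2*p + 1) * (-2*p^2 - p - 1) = 6*p^4 + 7*p^3 + 3*p^2 + p - 1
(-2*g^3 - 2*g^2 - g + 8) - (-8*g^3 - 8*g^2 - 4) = 6*g^3 + 6*g^2 - g + 12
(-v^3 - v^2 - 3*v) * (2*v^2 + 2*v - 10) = -2*v^5 - 4*v^4 + 2*v^3 + 4*v^2 + 30*v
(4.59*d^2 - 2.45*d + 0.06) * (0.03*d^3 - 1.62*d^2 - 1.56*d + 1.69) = 0.1377*d^5 - 7.5093*d^4 - 3.1896*d^3 + 11.4819*d^2 - 4.2341*d + 0.1014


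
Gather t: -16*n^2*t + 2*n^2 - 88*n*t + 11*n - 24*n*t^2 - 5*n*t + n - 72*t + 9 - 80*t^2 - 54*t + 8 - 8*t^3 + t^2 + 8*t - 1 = 2*n^2 + 12*n - 8*t^3 + t^2*(-24*n - 79) + t*(-16*n^2 - 93*n - 118) + 16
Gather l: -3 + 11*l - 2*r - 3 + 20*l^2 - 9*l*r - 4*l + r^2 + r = 20*l^2 + l*(7 - 9*r) + r^2 - r - 6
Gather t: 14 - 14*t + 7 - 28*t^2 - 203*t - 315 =-28*t^2 - 217*t - 294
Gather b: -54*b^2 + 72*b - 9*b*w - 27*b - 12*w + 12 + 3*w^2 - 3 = -54*b^2 + b*(45 - 9*w) + 3*w^2 - 12*w + 9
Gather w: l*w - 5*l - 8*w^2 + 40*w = -5*l - 8*w^2 + w*(l + 40)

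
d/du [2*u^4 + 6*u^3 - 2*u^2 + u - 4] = 8*u^3 + 18*u^2 - 4*u + 1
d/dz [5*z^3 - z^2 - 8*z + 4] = 15*z^2 - 2*z - 8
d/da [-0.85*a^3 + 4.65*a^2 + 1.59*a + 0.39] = -2.55*a^2 + 9.3*a + 1.59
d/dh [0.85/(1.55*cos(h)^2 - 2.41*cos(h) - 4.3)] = (2.635*cos(h) - 2.0485)*sin(h)/(-1.55*cos(h)^2 + 2.41*cos(h) + 4.3)^2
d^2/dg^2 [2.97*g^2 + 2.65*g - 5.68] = 5.94000000000000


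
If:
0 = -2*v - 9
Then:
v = -9/2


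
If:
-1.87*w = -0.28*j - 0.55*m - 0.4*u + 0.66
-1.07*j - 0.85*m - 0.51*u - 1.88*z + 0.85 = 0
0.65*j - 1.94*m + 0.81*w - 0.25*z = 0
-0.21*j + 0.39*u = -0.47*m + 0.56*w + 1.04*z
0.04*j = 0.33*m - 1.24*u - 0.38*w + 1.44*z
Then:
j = 0.43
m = 0.03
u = 0.22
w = -0.23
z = 0.14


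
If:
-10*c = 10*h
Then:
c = -h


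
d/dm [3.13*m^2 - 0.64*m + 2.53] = 6.26*m - 0.64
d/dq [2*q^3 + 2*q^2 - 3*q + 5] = 6*q^2 + 4*q - 3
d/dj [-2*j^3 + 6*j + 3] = 6 - 6*j^2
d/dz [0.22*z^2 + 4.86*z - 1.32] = 0.44*z + 4.86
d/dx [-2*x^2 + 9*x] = 9 - 4*x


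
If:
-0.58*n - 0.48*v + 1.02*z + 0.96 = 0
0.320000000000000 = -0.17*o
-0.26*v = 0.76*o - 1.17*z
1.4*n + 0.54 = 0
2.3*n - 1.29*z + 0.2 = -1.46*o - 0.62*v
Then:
No Solution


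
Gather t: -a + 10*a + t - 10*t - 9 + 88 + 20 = 9*a - 9*t + 99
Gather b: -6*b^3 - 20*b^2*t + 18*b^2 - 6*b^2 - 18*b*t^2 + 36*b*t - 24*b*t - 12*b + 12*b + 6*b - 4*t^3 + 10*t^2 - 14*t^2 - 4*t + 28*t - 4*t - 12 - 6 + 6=-6*b^3 + b^2*(12 - 20*t) + b*(-18*t^2 + 12*t + 6) - 4*t^3 - 4*t^2 + 20*t - 12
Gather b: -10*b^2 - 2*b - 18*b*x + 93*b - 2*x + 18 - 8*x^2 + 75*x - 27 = -10*b^2 + b*(91 - 18*x) - 8*x^2 + 73*x - 9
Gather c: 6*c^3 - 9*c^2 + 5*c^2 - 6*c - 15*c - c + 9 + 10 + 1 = 6*c^3 - 4*c^2 - 22*c + 20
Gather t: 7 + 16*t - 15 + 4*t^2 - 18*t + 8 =4*t^2 - 2*t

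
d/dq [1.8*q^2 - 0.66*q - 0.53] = 3.6*q - 0.66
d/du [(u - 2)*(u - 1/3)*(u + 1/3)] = 3*u^2 - 4*u - 1/9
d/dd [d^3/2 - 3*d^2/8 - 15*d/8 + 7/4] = 3*d^2/2 - 3*d/4 - 15/8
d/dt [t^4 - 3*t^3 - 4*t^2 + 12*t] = 4*t^3 - 9*t^2 - 8*t + 12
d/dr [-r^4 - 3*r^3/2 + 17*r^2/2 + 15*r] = -4*r^3 - 9*r^2/2 + 17*r + 15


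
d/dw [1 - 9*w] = -9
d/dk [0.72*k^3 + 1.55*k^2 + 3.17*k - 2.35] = 2.16*k^2 + 3.1*k + 3.17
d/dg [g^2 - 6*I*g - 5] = 2*g - 6*I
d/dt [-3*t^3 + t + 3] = 1 - 9*t^2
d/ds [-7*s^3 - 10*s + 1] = -21*s^2 - 10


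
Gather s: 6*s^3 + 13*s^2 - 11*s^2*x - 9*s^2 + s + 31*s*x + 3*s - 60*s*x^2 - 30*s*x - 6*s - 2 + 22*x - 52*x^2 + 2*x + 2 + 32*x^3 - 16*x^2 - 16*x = 6*s^3 + s^2*(4 - 11*x) + s*(-60*x^2 + x - 2) + 32*x^3 - 68*x^2 + 8*x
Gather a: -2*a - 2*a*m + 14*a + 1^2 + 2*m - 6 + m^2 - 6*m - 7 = a*(12 - 2*m) + m^2 - 4*m - 12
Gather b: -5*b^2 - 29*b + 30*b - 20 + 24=-5*b^2 + b + 4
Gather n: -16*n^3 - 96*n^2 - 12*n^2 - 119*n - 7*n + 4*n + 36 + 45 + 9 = -16*n^3 - 108*n^2 - 122*n + 90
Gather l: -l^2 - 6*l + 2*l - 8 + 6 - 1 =-l^2 - 4*l - 3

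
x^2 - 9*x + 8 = (x - 8)*(x - 1)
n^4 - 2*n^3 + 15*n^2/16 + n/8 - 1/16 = (n - 1)^2*(n - 1/4)*(n + 1/4)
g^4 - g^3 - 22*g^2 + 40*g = g*(g - 4)*(g - 2)*(g + 5)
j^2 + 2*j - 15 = (j - 3)*(j + 5)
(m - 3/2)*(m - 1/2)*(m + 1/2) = m^3 - 3*m^2/2 - m/4 + 3/8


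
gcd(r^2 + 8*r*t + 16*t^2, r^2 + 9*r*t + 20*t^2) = r + 4*t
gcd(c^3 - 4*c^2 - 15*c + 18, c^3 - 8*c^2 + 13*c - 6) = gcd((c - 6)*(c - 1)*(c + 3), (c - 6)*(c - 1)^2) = c^2 - 7*c + 6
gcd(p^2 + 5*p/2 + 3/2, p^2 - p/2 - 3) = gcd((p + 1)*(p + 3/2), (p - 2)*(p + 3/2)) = p + 3/2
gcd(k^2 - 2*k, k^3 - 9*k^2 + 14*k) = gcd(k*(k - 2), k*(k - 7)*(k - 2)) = k^2 - 2*k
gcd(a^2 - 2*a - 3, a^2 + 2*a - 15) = a - 3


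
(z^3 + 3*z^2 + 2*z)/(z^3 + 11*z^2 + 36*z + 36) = z*(z + 1)/(z^2 + 9*z + 18)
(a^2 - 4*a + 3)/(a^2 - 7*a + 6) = (a - 3)/(a - 6)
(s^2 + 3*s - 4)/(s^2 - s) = (s + 4)/s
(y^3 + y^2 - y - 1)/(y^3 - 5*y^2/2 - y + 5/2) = 2*(y + 1)/(2*y - 5)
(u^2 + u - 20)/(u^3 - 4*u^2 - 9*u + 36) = (u + 5)/(u^2 - 9)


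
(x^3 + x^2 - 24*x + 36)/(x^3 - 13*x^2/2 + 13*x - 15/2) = 2*(x^2 + 4*x - 12)/(2*x^2 - 7*x + 5)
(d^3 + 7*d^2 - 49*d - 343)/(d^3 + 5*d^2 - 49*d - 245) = (d + 7)/(d + 5)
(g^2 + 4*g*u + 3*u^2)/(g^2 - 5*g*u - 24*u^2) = (-g - u)/(-g + 8*u)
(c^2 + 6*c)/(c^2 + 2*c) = (c + 6)/(c + 2)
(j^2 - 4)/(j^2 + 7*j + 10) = (j - 2)/(j + 5)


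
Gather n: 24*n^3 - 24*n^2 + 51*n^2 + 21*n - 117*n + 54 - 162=24*n^3 + 27*n^2 - 96*n - 108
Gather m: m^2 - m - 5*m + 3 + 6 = m^2 - 6*m + 9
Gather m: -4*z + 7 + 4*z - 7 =0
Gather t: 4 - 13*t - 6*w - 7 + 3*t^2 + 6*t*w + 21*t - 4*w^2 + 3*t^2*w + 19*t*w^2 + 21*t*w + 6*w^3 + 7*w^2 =t^2*(3*w + 3) + t*(19*w^2 + 27*w + 8) + 6*w^3 + 3*w^2 - 6*w - 3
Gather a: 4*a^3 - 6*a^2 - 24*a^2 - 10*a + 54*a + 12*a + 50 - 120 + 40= 4*a^3 - 30*a^2 + 56*a - 30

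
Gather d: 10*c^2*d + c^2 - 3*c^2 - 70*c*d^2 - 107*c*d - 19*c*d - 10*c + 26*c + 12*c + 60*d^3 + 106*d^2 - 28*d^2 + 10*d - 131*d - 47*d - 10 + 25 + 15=-2*c^2 + 28*c + 60*d^3 + d^2*(78 - 70*c) + d*(10*c^2 - 126*c - 168) + 30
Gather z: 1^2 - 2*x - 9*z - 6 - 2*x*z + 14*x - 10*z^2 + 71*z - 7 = 12*x - 10*z^2 + z*(62 - 2*x) - 12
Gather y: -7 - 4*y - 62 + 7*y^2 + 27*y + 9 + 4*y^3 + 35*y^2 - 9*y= 4*y^3 + 42*y^2 + 14*y - 60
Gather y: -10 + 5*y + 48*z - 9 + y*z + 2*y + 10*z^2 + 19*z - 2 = y*(z + 7) + 10*z^2 + 67*z - 21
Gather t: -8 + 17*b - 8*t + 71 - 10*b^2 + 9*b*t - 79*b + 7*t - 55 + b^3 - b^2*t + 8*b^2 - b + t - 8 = b^3 - 2*b^2 - 63*b + t*(-b^2 + 9*b)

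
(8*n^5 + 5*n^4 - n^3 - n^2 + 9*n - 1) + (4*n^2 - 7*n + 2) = 8*n^5 + 5*n^4 - n^3 + 3*n^2 + 2*n + 1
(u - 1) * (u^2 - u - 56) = u^3 - 2*u^2 - 55*u + 56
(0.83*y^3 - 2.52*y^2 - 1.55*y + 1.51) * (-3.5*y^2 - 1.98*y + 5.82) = -2.905*y^5 + 7.1766*y^4 + 15.2452*y^3 - 16.8824*y^2 - 12.0108*y + 8.7882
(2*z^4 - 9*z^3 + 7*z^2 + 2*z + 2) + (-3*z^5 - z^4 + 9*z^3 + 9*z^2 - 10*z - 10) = -3*z^5 + z^4 + 16*z^2 - 8*z - 8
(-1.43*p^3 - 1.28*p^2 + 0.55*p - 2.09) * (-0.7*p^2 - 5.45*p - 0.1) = 1.001*p^5 + 8.6895*p^4 + 6.734*p^3 - 1.4065*p^2 + 11.3355*p + 0.209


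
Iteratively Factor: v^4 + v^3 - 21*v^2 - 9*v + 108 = (v + 3)*(v^3 - 2*v^2 - 15*v + 36) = (v - 3)*(v + 3)*(v^2 + v - 12) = (v - 3)^2*(v + 3)*(v + 4)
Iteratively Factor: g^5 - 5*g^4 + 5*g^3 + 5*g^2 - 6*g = (g - 2)*(g^4 - 3*g^3 - g^2 + 3*g) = (g - 2)*(g - 1)*(g^3 - 2*g^2 - 3*g) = (g - 2)*(g - 1)*(g + 1)*(g^2 - 3*g) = g*(g - 2)*(g - 1)*(g + 1)*(g - 3)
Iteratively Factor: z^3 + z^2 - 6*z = (z - 2)*(z^2 + 3*z) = (z - 2)*(z + 3)*(z)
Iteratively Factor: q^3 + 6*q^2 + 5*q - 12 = (q - 1)*(q^2 + 7*q + 12) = (q - 1)*(q + 4)*(q + 3)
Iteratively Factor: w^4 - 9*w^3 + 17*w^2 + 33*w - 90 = (w - 3)*(w^3 - 6*w^2 - w + 30) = (w - 3)*(w + 2)*(w^2 - 8*w + 15) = (w - 5)*(w - 3)*(w + 2)*(w - 3)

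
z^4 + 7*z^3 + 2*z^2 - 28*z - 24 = (z - 2)*(z + 1)*(z + 2)*(z + 6)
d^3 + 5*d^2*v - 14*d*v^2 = d*(d - 2*v)*(d + 7*v)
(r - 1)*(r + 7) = r^2 + 6*r - 7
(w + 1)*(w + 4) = w^2 + 5*w + 4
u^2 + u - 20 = (u - 4)*(u + 5)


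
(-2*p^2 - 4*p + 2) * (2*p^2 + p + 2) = -4*p^4 - 10*p^3 - 4*p^2 - 6*p + 4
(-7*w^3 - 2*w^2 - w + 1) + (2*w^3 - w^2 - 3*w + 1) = -5*w^3 - 3*w^2 - 4*w + 2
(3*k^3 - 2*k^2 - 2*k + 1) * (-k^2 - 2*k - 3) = -3*k^5 - 4*k^4 - 3*k^3 + 9*k^2 + 4*k - 3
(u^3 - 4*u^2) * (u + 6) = u^4 + 2*u^3 - 24*u^2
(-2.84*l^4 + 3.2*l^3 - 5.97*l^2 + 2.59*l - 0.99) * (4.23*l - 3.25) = -12.0132*l^5 + 22.766*l^4 - 35.6531*l^3 + 30.3582*l^2 - 12.6052*l + 3.2175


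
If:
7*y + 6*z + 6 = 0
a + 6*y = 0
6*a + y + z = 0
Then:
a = 36/217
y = -6/217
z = -30/31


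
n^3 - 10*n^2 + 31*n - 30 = (n - 5)*(n - 3)*(n - 2)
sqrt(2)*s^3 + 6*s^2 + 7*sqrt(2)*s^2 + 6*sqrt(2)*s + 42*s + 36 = (s + 6)*(s + 3*sqrt(2))*(sqrt(2)*s + sqrt(2))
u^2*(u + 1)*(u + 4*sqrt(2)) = u^4 + u^3 + 4*sqrt(2)*u^3 + 4*sqrt(2)*u^2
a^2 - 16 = (a - 4)*(a + 4)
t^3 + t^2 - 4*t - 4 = (t - 2)*(t + 1)*(t + 2)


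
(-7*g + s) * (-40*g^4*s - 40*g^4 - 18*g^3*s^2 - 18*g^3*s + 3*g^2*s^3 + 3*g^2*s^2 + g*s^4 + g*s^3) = 280*g^5*s + 280*g^5 + 86*g^4*s^2 + 86*g^4*s - 39*g^3*s^3 - 39*g^3*s^2 - 4*g^2*s^4 - 4*g^2*s^3 + g*s^5 + g*s^4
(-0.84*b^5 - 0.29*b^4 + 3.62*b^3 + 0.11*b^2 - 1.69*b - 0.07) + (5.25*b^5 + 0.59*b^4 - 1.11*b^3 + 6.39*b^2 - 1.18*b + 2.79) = 4.41*b^5 + 0.3*b^4 + 2.51*b^3 + 6.5*b^2 - 2.87*b + 2.72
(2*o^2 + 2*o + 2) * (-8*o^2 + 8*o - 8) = -16*o^4 - 16*o^2 - 16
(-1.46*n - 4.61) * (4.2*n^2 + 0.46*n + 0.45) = -6.132*n^3 - 20.0336*n^2 - 2.7776*n - 2.0745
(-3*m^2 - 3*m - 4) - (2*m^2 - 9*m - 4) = -5*m^2 + 6*m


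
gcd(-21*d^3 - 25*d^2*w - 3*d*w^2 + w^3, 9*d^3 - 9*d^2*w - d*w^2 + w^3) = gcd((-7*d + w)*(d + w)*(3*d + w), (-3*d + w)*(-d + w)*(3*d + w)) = 3*d + w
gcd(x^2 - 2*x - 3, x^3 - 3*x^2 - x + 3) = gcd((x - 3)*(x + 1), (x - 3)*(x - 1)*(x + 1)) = x^2 - 2*x - 3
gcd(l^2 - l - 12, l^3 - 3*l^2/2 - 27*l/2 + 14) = l - 4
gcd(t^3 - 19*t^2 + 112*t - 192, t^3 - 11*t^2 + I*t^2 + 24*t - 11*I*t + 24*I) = t^2 - 11*t + 24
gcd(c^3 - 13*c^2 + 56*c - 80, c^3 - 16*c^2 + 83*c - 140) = c^2 - 9*c + 20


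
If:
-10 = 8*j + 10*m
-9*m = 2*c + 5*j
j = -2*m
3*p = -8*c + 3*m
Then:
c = 5/6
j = -10/3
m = 5/3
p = -5/9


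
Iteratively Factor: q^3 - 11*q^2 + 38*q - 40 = (q - 4)*(q^2 - 7*q + 10) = (q - 4)*(q - 2)*(q - 5)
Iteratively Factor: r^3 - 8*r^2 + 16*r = (r)*(r^2 - 8*r + 16) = r*(r - 4)*(r - 4)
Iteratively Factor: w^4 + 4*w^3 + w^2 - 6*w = (w)*(w^3 + 4*w^2 + w - 6) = w*(w - 1)*(w^2 + 5*w + 6) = w*(w - 1)*(w + 2)*(w + 3)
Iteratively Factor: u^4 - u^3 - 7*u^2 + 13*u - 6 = (u - 1)*(u^3 - 7*u + 6) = (u - 1)*(u + 3)*(u^2 - 3*u + 2) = (u - 1)^2*(u + 3)*(u - 2)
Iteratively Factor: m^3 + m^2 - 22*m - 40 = (m + 4)*(m^2 - 3*m - 10) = (m - 5)*(m + 4)*(m + 2)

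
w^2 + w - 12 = (w - 3)*(w + 4)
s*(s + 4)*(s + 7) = s^3 + 11*s^2 + 28*s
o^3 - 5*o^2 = o^2*(o - 5)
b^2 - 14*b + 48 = (b - 8)*(b - 6)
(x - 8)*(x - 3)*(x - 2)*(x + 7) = x^4 - 6*x^3 - 45*x^2 + 274*x - 336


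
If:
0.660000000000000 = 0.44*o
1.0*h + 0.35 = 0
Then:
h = -0.35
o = 1.50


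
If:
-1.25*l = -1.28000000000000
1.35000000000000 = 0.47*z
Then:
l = 1.02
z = 2.87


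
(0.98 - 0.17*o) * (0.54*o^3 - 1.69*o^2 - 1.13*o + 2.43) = -0.0918*o^4 + 0.8165*o^3 - 1.4641*o^2 - 1.5205*o + 2.3814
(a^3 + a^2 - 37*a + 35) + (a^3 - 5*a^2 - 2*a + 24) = 2*a^3 - 4*a^2 - 39*a + 59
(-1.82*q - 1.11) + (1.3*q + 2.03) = 0.92 - 0.52*q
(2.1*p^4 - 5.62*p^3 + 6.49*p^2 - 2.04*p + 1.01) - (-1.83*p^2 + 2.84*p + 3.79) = 2.1*p^4 - 5.62*p^3 + 8.32*p^2 - 4.88*p - 2.78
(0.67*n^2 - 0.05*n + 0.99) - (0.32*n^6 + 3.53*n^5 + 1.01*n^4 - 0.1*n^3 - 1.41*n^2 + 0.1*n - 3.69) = -0.32*n^6 - 3.53*n^5 - 1.01*n^4 + 0.1*n^3 + 2.08*n^2 - 0.15*n + 4.68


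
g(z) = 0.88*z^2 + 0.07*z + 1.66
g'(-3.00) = -5.21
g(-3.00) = 9.37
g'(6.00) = 10.63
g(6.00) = 33.76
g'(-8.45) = -14.80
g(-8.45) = 63.90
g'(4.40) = 7.81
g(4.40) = 19.00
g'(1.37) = 2.48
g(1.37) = 3.41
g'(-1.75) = -3.01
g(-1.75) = 4.23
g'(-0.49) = -0.79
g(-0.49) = 1.84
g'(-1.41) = -2.41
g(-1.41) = 3.31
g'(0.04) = 0.14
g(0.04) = 1.66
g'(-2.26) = -3.91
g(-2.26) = 6.00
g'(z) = 1.76*z + 0.07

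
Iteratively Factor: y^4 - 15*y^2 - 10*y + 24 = (y + 2)*(y^3 - 2*y^2 - 11*y + 12) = (y - 4)*(y + 2)*(y^2 + 2*y - 3) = (y - 4)*(y - 1)*(y + 2)*(y + 3)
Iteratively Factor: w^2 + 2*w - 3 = (w + 3)*(w - 1)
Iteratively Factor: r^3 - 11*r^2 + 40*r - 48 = (r - 3)*(r^2 - 8*r + 16) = (r - 4)*(r - 3)*(r - 4)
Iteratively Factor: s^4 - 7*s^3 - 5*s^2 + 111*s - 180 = (s - 5)*(s^3 - 2*s^2 - 15*s + 36) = (s - 5)*(s + 4)*(s^2 - 6*s + 9) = (s - 5)*(s - 3)*(s + 4)*(s - 3)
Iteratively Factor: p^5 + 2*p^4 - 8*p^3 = (p - 2)*(p^4 + 4*p^3) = p*(p - 2)*(p^3 + 4*p^2) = p^2*(p - 2)*(p^2 + 4*p) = p^3*(p - 2)*(p + 4)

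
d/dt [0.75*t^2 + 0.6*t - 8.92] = 1.5*t + 0.6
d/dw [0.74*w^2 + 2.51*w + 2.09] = 1.48*w + 2.51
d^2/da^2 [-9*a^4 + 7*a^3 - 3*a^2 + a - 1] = -108*a^2 + 42*a - 6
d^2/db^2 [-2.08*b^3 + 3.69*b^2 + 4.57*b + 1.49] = 7.38 - 12.48*b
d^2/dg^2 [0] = 0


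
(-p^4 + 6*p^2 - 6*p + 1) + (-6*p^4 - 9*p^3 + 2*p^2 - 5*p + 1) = -7*p^4 - 9*p^3 + 8*p^2 - 11*p + 2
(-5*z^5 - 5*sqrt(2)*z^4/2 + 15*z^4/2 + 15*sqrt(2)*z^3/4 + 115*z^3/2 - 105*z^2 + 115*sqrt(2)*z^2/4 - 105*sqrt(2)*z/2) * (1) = -5*z^5 - 5*sqrt(2)*z^4/2 + 15*z^4/2 + 15*sqrt(2)*z^3/4 + 115*z^3/2 - 105*z^2 + 115*sqrt(2)*z^2/4 - 105*sqrt(2)*z/2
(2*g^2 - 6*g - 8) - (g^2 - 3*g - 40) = g^2 - 3*g + 32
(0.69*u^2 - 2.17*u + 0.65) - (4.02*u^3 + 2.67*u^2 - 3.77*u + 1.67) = -4.02*u^3 - 1.98*u^2 + 1.6*u - 1.02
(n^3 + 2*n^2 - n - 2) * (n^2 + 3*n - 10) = n^5 + 5*n^4 - 5*n^3 - 25*n^2 + 4*n + 20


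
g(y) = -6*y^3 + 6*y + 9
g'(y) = 6 - 18*y^2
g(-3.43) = 230.54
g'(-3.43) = -205.77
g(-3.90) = 341.51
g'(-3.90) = -267.78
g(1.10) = 7.61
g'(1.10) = -15.78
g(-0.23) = 7.69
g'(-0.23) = 5.05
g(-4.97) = 715.76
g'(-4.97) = -438.62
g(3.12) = -154.51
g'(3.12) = -169.22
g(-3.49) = 243.11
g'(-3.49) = -213.24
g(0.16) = 9.94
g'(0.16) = 5.54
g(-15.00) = 20169.00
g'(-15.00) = -4044.00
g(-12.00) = 10305.00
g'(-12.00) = -2586.00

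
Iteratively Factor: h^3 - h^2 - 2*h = (h)*(h^2 - h - 2) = h*(h - 2)*(h + 1)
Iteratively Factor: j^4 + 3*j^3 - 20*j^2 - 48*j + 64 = (j + 4)*(j^3 - j^2 - 16*j + 16) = (j + 4)^2*(j^2 - 5*j + 4) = (j - 1)*(j + 4)^2*(j - 4)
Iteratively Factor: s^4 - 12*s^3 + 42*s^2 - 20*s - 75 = (s + 1)*(s^3 - 13*s^2 + 55*s - 75) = (s - 5)*(s + 1)*(s^2 - 8*s + 15) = (s - 5)^2*(s + 1)*(s - 3)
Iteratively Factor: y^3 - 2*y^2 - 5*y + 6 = (y + 2)*(y^2 - 4*y + 3) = (y - 1)*(y + 2)*(y - 3)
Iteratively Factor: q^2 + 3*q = (q)*(q + 3)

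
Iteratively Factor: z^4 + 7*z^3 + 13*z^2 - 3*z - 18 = (z - 1)*(z^3 + 8*z^2 + 21*z + 18) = (z - 1)*(z + 2)*(z^2 + 6*z + 9) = (z - 1)*(z + 2)*(z + 3)*(z + 3)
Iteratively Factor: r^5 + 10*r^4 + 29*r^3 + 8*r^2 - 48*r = (r + 3)*(r^4 + 7*r^3 + 8*r^2 - 16*r) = (r - 1)*(r + 3)*(r^3 + 8*r^2 + 16*r) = (r - 1)*(r + 3)*(r + 4)*(r^2 + 4*r) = r*(r - 1)*(r + 3)*(r + 4)*(r + 4)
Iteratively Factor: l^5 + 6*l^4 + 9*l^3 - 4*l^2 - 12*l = (l + 2)*(l^4 + 4*l^3 + l^2 - 6*l) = (l - 1)*(l + 2)*(l^3 + 5*l^2 + 6*l) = (l - 1)*(l + 2)*(l + 3)*(l^2 + 2*l) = l*(l - 1)*(l + 2)*(l + 3)*(l + 2)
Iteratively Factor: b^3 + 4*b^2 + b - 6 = (b + 2)*(b^2 + 2*b - 3) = (b - 1)*(b + 2)*(b + 3)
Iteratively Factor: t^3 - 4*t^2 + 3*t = (t)*(t^2 - 4*t + 3) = t*(t - 3)*(t - 1)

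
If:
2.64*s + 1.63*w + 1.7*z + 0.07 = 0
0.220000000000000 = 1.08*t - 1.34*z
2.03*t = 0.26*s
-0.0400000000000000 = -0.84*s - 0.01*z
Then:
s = 0.05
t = 0.01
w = 0.04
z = -0.16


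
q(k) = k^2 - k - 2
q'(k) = 2*k - 1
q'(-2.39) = -5.78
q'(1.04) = 1.08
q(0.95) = -2.05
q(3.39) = 6.10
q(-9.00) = 88.00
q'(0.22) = -0.56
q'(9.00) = 17.00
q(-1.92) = 3.61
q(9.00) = 70.00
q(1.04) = -1.96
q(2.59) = 2.12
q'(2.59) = 4.18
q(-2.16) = 4.83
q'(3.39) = 5.78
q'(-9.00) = -19.00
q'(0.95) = 0.90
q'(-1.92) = -4.84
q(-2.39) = 6.10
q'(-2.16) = -5.32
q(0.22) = -2.17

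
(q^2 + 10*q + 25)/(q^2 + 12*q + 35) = (q + 5)/(q + 7)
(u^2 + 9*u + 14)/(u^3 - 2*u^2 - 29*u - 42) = (u + 7)/(u^2 - 4*u - 21)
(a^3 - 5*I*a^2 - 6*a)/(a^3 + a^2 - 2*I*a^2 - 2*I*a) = (a - 3*I)/(a + 1)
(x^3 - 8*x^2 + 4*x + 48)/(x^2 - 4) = (x^2 - 10*x + 24)/(x - 2)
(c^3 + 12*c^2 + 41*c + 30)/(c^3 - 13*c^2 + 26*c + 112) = (c^3 + 12*c^2 + 41*c + 30)/(c^3 - 13*c^2 + 26*c + 112)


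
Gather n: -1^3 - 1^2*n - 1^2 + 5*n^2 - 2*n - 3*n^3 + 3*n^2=-3*n^3 + 8*n^2 - 3*n - 2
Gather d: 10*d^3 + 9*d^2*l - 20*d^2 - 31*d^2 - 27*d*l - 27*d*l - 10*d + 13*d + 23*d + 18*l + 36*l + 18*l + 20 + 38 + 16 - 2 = 10*d^3 + d^2*(9*l - 51) + d*(26 - 54*l) + 72*l + 72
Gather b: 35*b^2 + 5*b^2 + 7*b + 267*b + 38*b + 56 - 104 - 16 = 40*b^2 + 312*b - 64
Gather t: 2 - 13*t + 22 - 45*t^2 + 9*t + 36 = -45*t^2 - 4*t + 60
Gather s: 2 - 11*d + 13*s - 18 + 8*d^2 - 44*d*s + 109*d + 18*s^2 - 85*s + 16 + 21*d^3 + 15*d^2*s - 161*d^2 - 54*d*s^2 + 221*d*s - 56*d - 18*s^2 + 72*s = 21*d^3 - 153*d^2 - 54*d*s^2 + 42*d + s*(15*d^2 + 177*d)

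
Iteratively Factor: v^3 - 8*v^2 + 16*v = (v)*(v^2 - 8*v + 16) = v*(v - 4)*(v - 4)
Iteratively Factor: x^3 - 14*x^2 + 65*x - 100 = (x - 5)*(x^2 - 9*x + 20) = (x - 5)*(x - 4)*(x - 5)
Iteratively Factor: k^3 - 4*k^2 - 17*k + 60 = (k - 3)*(k^2 - k - 20) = (k - 3)*(k + 4)*(k - 5)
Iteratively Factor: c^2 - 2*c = (c)*(c - 2)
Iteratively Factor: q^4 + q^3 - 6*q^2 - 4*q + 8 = (q + 2)*(q^3 - q^2 - 4*q + 4) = (q + 2)^2*(q^2 - 3*q + 2) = (q - 2)*(q + 2)^2*(q - 1)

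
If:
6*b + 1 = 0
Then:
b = -1/6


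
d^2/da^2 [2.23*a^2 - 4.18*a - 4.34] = 4.46000000000000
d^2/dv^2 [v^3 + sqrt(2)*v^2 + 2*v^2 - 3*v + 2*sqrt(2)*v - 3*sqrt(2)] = 6*v + 2*sqrt(2) + 4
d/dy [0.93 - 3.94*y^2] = -7.88*y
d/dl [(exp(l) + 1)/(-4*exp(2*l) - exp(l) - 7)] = ((exp(l) + 1)*(8*exp(l) + 1) - 4*exp(2*l) - exp(l) - 7)*exp(l)/(4*exp(2*l) + exp(l) + 7)^2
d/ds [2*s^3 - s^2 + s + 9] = 6*s^2 - 2*s + 1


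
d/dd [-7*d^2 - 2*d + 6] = -14*d - 2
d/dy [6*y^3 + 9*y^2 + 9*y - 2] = 18*y^2 + 18*y + 9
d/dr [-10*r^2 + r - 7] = 1 - 20*r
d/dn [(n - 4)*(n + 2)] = 2*n - 2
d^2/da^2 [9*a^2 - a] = 18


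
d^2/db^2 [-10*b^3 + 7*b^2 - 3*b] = 14 - 60*b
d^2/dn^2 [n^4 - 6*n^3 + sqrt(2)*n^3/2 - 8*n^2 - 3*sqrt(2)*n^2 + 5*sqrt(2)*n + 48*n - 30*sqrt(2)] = 12*n^2 - 36*n + 3*sqrt(2)*n - 16 - 6*sqrt(2)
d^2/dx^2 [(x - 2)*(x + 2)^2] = 6*x + 4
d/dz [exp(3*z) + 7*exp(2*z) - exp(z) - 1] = (3*exp(2*z) + 14*exp(z) - 1)*exp(z)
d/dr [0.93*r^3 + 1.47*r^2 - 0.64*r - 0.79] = 2.79*r^2 + 2.94*r - 0.64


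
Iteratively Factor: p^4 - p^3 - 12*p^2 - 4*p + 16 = (p - 1)*(p^3 - 12*p - 16) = (p - 4)*(p - 1)*(p^2 + 4*p + 4) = (p - 4)*(p - 1)*(p + 2)*(p + 2)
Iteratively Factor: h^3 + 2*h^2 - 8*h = (h + 4)*(h^2 - 2*h) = h*(h + 4)*(h - 2)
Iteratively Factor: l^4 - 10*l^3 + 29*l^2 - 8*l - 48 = (l - 3)*(l^3 - 7*l^2 + 8*l + 16) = (l - 4)*(l - 3)*(l^2 - 3*l - 4) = (l - 4)*(l - 3)*(l + 1)*(l - 4)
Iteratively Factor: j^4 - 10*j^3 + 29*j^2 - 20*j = (j)*(j^3 - 10*j^2 + 29*j - 20) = j*(j - 4)*(j^2 - 6*j + 5) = j*(j - 4)*(j - 1)*(j - 5)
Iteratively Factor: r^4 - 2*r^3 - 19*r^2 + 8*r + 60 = (r - 2)*(r^3 - 19*r - 30) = (r - 5)*(r - 2)*(r^2 + 5*r + 6) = (r - 5)*(r - 2)*(r + 2)*(r + 3)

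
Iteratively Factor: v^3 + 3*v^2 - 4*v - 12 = (v - 2)*(v^2 + 5*v + 6) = (v - 2)*(v + 3)*(v + 2)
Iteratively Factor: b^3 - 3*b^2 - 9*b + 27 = (b + 3)*(b^2 - 6*b + 9) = (b - 3)*(b + 3)*(b - 3)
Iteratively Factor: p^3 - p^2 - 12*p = (p + 3)*(p^2 - 4*p) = p*(p + 3)*(p - 4)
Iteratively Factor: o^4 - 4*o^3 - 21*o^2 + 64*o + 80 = (o - 4)*(o^3 - 21*o - 20) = (o - 4)*(o + 1)*(o^2 - o - 20) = (o - 4)*(o + 1)*(o + 4)*(o - 5)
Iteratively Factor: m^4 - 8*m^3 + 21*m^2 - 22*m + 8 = (m - 1)*(m^3 - 7*m^2 + 14*m - 8) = (m - 1)^2*(m^2 - 6*m + 8) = (m - 2)*(m - 1)^2*(m - 4)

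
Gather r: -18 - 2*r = -2*r - 18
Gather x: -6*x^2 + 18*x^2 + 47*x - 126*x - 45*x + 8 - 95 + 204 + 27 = 12*x^2 - 124*x + 144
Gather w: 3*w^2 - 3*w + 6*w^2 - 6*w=9*w^2 - 9*w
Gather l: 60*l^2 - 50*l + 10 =60*l^2 - 50*l + 10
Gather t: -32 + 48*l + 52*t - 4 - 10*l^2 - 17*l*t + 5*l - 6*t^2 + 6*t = -10*l^2 + 53*l - 6*t^2 + t*(58 - 17*l) - 36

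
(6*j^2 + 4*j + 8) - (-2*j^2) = 8*j^2 + 4*j + 8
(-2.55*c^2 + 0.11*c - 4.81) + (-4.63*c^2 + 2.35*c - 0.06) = -7.18*c^2 + 2.46*c - 4.87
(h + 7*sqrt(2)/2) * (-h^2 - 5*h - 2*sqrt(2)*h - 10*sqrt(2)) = -h^3 - 11*sqrt(2)*h^2/2 - 5*h^2 - 55*sqrt(2)*h/2 - 14*h - 70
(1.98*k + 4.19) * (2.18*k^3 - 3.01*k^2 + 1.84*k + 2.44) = 4.3164*k^4 + 3.1744*k^3 - 8.9687*k^2 + 12.5408*k + 10.2236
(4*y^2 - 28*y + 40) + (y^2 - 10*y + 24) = 5*y^2 - 38*y + 64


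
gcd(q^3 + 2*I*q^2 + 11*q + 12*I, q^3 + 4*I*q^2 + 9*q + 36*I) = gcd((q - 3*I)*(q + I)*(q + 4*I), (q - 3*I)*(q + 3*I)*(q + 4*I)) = q^2 + I*q + 12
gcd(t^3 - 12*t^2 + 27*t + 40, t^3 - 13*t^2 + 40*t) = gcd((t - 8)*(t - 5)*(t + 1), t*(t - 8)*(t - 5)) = t^2 - 13*t + 40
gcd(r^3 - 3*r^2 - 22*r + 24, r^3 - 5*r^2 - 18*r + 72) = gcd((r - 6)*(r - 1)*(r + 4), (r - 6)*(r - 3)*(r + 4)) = r^2 - 2*r - 24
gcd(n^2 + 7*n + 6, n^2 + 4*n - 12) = n + 6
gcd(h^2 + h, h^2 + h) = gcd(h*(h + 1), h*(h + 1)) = h^2 + h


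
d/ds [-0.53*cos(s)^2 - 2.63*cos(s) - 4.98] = (1.06*cos(s) + 2.63)*sin(s)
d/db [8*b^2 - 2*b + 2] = 16*b - 2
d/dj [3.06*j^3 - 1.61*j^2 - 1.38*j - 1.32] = 9.18*j^2 - 3.22*j - 1.38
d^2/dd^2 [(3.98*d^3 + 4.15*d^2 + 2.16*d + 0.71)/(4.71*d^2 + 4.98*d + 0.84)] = (1.13686837721616e-13*d^5 + 67.0704119999996*d^3 + 95.8847219999999*d^2 + 65.496492*d + 17.383536)/(104.487111*d^6 + 331.430454*d^5 + 406.333584*d^4 + 241.723224*d^3 + 72.467136*d^2 + 10.541664*d + 0.592704)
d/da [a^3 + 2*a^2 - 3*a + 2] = 3*a^2 + 4*a - 3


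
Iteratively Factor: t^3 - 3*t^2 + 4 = (t - 2)*(t^2 - t - 2) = (t - 2)^2*(t + 1)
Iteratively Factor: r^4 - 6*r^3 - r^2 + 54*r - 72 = (r - 4)*(r^3 - 2*r^2 - 9*r + 18) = (r - 4)*(r - 3)*(r^2 + r - 6) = (r - 4)*(r - 3)*(r - 2)*(r + 3)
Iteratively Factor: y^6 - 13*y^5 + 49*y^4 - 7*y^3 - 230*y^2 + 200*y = (y)*(y^5 - 13*y^4 + 49*y^3 - 7*y^2 - 230*y + 200) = y*(y - 4)*(y^4 - 9*y^3 + 13*y^2 + 45*y - 50) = y*(y - 5)*(y - 4)*(y^3 - 4*y^2 - 7*y + 10) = y*(y - 5)*(y - 4)*(y + 2)*(y^2 - 6*y + 5) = y*(y - 5)^2*(y - 4)*(y + 2)*(y - 1)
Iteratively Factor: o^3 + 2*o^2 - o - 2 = (o + 1)*(o^2 + o - 2) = (o - 1)*(o + 1)*(o + 2)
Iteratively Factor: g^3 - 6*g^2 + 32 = (g - 4)*(g^2 - 2*g - 8) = (g - 4)*(g + 2)*(g - 4)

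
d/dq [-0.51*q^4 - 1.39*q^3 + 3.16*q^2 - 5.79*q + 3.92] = -2.04*q^3 - 4.17*q^2 + 6.32*q - 5.79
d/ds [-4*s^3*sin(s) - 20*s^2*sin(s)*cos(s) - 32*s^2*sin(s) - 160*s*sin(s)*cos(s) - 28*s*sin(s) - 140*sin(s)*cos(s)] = -4*s^3*cos(s) - 12*s^2*sin(s) - 32*s^2*cos(s) - 20*s^2*cos(2*s) - 64*s*sin(s) - 20*s*sin(2*s) - 28*s*cos(s) - 160*s*cos(2*s) - 28*sin(s) - 80*sin(2*s) - 140*cos(2*s)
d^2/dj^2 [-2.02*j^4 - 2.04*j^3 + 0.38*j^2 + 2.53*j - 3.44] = -24.24*j^2 - 12.24*j + 0.76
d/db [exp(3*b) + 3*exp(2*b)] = 3*(exp(b) + 2)*exp(2*b)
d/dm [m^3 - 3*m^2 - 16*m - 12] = 3*m^2 - 6*m - 16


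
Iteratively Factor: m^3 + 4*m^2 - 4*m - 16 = (m - 2)*(m^2 + 6*m + 8) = (m - 2)*(m + 2)*(m + 4)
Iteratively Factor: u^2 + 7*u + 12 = (u + 3)*(u + 4)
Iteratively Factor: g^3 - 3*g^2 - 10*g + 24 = (g + 3)*(g^2 - 6*g + 8) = (g - 4)*(g + 3)*(g - 2)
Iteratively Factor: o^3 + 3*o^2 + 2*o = (o)*(o^2 + 3*o + 2) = o*(o + 2)*(o + 1)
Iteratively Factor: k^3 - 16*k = (k - 4)*(k^2 + 4*k) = (k - 4)*(k + 4)*(k)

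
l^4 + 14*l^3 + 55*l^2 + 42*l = l*(l + 1)*(l + 6)*(l + 7)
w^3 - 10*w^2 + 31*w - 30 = (w - 5)*(w - 3)*(w - 2)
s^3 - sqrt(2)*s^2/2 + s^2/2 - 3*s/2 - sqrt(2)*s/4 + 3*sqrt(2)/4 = (s - 1)*(s + 3/2)*(s - sqrt(2)/2)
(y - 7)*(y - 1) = y^2 - 8*y + 7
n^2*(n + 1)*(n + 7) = n^4 + 8*n^3 + 7*n^2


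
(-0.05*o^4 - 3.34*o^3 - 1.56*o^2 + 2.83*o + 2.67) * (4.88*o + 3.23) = -0.244*o^5 - 16.4607*o^4 - 18.401*o^3 + 8.7716*o^2 + 22.1705*o + 8.6241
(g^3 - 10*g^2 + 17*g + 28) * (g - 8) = g^4 - 18*g^3 + 97*g^2 - 108*g - 224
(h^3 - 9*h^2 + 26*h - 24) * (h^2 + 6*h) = h^5 - 3*h^4 - 28*h^3 + 132*h^2 - 144*h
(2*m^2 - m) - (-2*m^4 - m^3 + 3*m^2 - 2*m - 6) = 2*m^4 + m^3 - m^2 + m + 6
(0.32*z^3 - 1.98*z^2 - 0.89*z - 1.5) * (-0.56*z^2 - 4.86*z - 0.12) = -0.1792*z^5 - 0.4464*z^4 + 10.0828*z^3 + 5.403*z^2 + 7.3968*z + 0.18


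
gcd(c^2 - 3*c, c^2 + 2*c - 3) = 1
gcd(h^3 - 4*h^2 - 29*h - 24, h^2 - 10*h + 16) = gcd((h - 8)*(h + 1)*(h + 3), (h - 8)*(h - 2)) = h - 8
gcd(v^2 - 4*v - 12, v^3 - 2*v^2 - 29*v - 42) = v + 2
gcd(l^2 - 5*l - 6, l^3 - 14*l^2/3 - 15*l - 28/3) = l + 1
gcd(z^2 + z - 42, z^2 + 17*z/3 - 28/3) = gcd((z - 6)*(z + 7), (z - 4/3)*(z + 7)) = z + 7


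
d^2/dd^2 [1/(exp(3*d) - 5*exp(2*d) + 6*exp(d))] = ((-9*exp(2*d) + 20*exp(d) - 6)*(exp(2*d) - 5*exp(d) + 6) + 2*(3*exp(2*d) - 10*exp(d) + 6)^2)*exp(-d)/(exp(2*d) - 5*exp(d) + 6)^3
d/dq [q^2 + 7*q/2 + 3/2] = 2*q + 7/2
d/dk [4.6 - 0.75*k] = -0.750000000000000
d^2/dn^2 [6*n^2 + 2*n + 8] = 12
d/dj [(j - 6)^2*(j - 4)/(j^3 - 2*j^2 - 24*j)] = 2*(7*j^2 - 24*j - 48)/(j^2*(j^2 + 8*j + 16))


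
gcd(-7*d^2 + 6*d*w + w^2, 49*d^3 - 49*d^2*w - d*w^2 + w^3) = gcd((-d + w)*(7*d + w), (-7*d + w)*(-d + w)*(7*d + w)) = -7*d^2 + 6*d*w + w^2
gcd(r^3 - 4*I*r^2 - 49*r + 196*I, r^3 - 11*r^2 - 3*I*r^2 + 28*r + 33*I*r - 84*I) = r - 7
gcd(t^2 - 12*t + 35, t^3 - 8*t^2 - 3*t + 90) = t - 5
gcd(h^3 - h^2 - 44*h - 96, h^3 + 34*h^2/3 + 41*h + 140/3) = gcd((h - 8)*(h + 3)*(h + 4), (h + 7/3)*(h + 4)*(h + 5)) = h + 4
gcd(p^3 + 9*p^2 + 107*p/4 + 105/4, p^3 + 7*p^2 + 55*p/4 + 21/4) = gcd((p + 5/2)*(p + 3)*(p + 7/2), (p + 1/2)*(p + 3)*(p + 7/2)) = p^2 + 13*p/2 + 21/2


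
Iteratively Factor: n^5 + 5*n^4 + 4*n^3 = (n)*(n^4 + 5*n^3 + 4*n^2) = n^2*(n^3 + 5*n^2 + 4*n) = n^2*(n + 1)*(n^2 + 4*n) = n^3*(n + 1)*(n + 4)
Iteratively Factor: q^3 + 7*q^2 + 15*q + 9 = (q + 1)*(q^2 + 6*q + 9) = (q + 1)*(q + 3)*(q + 3)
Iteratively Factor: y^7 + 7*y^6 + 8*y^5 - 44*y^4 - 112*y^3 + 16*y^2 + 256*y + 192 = (y + 3)*(y^6 + 4*y^5 - 4*y^4 - 32*y^3 - 16*y^2 + 64*y + 64) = (y + 2)*(y + 3)*(y^5 + 2*y^4 - 8*y^3 - 16*y^2 + 16*y + 32) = (y + 2)^2*(y + 3)*(y^4 - 8*y^2 + 16) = (y + 2)^3*(y + 3)*(y^3 - 2*y^2 - 4*y + 8) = (y - 2)*(y + 2)^3*(y + 3)*(y^2 - 4) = (y - 2)^2*(y + 2)^3*(y + 3)*(y + 2)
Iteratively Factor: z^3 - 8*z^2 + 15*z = (z - 3)*(z^2 - 5*z) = (z - 5)*(z - 3)*(z)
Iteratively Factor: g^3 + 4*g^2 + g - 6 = (g + 3)*(g^2 + g - 2) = (g + 2)*(g + 3)*(g - 1)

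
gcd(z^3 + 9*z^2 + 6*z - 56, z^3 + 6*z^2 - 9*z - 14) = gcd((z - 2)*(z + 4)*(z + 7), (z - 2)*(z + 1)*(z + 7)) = z^2 + 5*z - 14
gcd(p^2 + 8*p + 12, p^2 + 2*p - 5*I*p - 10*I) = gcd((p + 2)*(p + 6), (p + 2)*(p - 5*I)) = p + 2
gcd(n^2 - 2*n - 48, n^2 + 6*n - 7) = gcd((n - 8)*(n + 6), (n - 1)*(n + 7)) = 1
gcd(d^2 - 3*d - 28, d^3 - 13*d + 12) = d + 4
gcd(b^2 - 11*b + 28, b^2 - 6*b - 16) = 1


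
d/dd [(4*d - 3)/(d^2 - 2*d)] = 2*(-2*d^2 + 3*d - 3)/(d^2*(d^2 - 4*d + 4))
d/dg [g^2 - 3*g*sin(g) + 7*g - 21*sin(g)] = -3*g*cos(g) + 2*g - 3*sin(g) - 21*cos(g) + 7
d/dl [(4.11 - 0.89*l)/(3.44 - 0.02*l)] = (10.249136 - 0.059588*l)/(0.02*l - 3.44)^3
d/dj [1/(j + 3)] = -1/(j + 3)^2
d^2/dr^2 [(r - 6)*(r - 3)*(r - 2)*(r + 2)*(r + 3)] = 20*r^3 - 72*r^2 - 78*r + 156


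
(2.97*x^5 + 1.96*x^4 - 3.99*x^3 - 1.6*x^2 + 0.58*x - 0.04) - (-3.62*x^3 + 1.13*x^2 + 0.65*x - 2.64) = 2.97*x^5 + 1.96*x^4 - 0.37*x^3 - 2.73*x^2 - 0.0700000000000001*x + 2.6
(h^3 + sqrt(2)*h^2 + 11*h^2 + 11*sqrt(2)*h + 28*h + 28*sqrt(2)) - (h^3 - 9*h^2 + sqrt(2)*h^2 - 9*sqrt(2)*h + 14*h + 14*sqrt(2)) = 20*h^2 + 14*h + 20*sqrt(2)*h + 14*sqrt(2)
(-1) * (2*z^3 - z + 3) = -2*z^3 + z - 3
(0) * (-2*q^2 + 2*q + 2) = 0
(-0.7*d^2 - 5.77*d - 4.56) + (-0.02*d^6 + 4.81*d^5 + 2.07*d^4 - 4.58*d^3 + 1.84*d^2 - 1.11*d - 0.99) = -0.02*d^6 + 4.81*d^5 + 2.07*d^4 - 4.58*d^3 + 1.14*d^2 - 6.88*d - 5.55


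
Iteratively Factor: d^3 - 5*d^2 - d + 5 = (d - 5)*(d^2 - 1) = (d - 5)*(d + 1)*(d - 1)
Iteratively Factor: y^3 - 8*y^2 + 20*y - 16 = (y - 4)*(y^2 - 4*y + 4) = (y - 4)*(y - 2)*(y - 2)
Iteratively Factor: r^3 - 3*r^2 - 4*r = (r + 1)*(r^2 - 4*r) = (r - 4)*(r + 1)*(r)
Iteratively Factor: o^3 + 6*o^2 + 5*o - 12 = (o + 4)*(o^2 + 2*o - 3) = (o + 3)*(o + 4)*(o - 1)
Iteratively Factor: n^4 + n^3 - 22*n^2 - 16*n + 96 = (n - 4)*(n^3 + 5*n^2 - 2*n - 24) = (n - 4)*(n + 3)*(n^2 + 2*n - 8) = (n - 4)*(n - 2)*(n + 3)*(n + 4)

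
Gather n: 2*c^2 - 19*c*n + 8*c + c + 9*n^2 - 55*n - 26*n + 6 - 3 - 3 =2*c^2 + 9*c + 9*n^2 + n*(-19*c - 81)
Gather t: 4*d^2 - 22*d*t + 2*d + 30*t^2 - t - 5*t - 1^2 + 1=4*d^2 + 2*d + 30*t^2 + t*(-22*d - 6)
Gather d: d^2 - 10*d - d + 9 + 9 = d^2 - 11*d + 18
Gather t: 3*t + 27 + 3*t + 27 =6*t + 54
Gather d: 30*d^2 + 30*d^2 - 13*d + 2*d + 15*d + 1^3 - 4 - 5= 60*d^2 + 4*d - 8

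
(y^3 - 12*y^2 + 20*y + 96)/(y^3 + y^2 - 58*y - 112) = (y - 6)/(y + 7)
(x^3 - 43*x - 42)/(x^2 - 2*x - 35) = (x^2 + 7*x + 6)/(x + 5)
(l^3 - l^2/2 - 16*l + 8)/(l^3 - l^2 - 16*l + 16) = (l - 1/2)/(l - 1)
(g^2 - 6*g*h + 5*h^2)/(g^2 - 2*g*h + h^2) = (g - 5*h)/(g - h)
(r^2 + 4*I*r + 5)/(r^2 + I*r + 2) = (r + 5*I)/(r + 2*I)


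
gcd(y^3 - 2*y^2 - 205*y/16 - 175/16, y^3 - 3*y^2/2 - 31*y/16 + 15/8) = y + 5/4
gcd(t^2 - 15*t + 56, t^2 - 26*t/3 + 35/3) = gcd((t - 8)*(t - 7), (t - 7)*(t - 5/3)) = t - 7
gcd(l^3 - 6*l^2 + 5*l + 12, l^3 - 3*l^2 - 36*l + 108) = l - 3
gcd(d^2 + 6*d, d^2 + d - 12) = 1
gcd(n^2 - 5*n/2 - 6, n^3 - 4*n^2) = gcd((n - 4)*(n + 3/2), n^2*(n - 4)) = n - 4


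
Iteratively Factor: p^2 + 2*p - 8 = (p - 2)*(p + 4)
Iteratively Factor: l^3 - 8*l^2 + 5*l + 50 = (l + 2)*(l^2 - 10*l + 25) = (l - 5)*(l + 2)*(l - 5)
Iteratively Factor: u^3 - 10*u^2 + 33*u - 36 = (u - 3)*(u^2 - 7*u + 12) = (u - 4)*(u - 3)*(u - 3)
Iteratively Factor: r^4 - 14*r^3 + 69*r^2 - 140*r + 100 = (r - 2)*(r^3 - 12*r^2 + 45*r - 50) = (r - 5)*(r - 2)*(r^2 - 7*r + 10) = (r - 5)*(r - 2)^2*(r - 5)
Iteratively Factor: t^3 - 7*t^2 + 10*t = (t - 5)*(t^2 - 2*t) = t*(t - 5)*(t - 2)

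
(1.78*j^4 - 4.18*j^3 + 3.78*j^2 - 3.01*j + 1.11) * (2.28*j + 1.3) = 4.0584*j^5 - 7.2164*j^4 + 3.1844*j^3 - 1.9488*j^2 - 1.3822*j + 1.443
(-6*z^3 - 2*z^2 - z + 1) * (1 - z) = 6*z^4 - 4*z^3 - z^2 - 2*z + 1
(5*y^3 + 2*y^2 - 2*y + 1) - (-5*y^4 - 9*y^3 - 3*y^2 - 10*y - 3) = 5*y^4 + 14*y^3 + 5*y^2 + 8*y + 4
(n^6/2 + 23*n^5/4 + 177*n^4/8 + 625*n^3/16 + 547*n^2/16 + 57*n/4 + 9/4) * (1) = n^6/2 + 23*n^5/4 + 177*n^4/8 + 625*n^3/16 + 547*n^2/16 + 57*n/4 + 9/4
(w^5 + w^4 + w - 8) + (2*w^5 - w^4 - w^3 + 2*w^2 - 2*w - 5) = 3*w^5 - w^3 + 2*w^2 - w - 13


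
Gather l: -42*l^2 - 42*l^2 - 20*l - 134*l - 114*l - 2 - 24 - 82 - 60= -84*l^2 - 268*l - 168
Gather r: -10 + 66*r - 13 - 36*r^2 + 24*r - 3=-36*r^2 + 90*r - 26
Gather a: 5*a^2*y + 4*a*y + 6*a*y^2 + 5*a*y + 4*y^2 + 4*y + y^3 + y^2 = 5*a^2*y + a*(6*y^2 + 9*y) + y^3 + 5*y^2 + 4*y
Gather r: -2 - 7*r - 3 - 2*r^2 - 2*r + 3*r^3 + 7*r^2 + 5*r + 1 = 3*r^3 + 5*r^2 - 4*r - 4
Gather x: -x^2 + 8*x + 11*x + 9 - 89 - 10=-x^2 + 19*x - 90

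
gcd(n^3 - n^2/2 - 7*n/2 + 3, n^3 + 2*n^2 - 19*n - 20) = 1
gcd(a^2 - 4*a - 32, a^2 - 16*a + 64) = a - 8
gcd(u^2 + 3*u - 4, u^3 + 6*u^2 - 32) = u + 4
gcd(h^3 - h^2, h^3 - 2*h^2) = h^2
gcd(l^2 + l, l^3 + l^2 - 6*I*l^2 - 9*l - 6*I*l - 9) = l + 1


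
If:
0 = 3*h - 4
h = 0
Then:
No Solution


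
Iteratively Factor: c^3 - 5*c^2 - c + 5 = (c + 1)*(c^2 - 6*c + 5) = (c - 5)*(c + 1)*(c - 1)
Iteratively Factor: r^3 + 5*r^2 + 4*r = (r + 1)*(r^2 + 4*r) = r*(r + 1)*(r + 4)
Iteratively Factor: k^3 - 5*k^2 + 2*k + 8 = (k - 4)*(k^2 - k - 2) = (k - 4)*(k + 1)*(k - 2)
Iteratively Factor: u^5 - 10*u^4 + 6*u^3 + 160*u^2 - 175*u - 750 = (u - 5)*(u^4 - 5*u^3 - 19*u^2 + 65*u + 150) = (u - 5)*(u + 2)*(u^3 - 7*u^2 - 5*u + 75) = (u - 5)*(u + 2)*(u + 3)*(u^2 - 10*u + 25) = (u - 5)^2*(u + 2)*(u + 3)*(u - 5)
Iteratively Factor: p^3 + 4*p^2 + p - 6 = (p - 1)*(p^2 + 5*p + 6) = (p - 1)*(p + 3)*(p + 2)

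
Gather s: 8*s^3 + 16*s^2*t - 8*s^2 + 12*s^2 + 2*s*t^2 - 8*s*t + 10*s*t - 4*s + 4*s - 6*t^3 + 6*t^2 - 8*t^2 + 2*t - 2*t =8*s^3 + s^2*(16*t + 4) + s*(2*t^2 + 2*t) - 6*t^3 - 2*t^2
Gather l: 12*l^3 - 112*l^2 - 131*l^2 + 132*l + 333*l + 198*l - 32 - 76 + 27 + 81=12*l^3 - 243*l^2 + 663*l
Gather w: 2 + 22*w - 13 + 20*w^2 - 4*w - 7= 20*w^2 + 18*w - 18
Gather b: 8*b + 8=8*b + 8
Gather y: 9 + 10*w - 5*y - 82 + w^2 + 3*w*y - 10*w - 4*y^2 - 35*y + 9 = w^2 - 4*y^2 + y*(3*w - 40) - 64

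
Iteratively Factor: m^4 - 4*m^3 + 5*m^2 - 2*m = (m - 2)*(m^3 - 2*m^2 + m) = m*(m - 2)*(m^2 - 2*m + 1) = m*(m - 2)*(m - 1)*(m - 1)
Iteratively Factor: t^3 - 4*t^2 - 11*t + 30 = (t + 3)*(t^2 - 7*t + 10) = (t - 2)*(t + 3)*(t - 5)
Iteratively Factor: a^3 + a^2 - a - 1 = (a + 1)*(a^2 - 1) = (a + 1)^2*(a - 1)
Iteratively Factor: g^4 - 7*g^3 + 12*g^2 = (g - 3)*(g^3 - 4*g^2) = g*(g - 3)*(g^2 - 4*g) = g^2*(g - 3)*(g - 4)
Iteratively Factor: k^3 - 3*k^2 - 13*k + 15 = (k - 5)*(k^2 + 2*k - 3) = (k - 5)*(k + 3)*(k - 1)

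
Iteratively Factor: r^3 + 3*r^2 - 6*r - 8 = (r - 2)*(r^2 + 5*r + 4) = (r - 2)*(r + 1)*(r + 4)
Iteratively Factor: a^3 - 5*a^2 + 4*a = (a)*(a^2 - 5*a + 4) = a*(a - 1)*(a - 4)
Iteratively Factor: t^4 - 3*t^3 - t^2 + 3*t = (t + 1)*(t^3 - 4*t^2 + 3*t) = (t - 1)*(t + 1)*(t^2 - 3*t) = (t - 3)*(t - 1)*(t + 1)*(t)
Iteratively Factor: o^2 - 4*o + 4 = (o - 2)*(o - 2)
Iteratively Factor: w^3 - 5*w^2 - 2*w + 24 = (w - 3)*(w^2 - 2*w - 8) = (w - 3)*(w + 2)*(w - 4)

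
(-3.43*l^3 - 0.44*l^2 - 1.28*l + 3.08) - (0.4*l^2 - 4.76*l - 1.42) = -3.43*l^3 - 0.84*l^2 + 3.48*l + 4.5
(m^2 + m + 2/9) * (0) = 0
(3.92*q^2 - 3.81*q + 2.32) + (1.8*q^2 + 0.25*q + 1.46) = 5.72*q^2 - 3.56*q + 3.78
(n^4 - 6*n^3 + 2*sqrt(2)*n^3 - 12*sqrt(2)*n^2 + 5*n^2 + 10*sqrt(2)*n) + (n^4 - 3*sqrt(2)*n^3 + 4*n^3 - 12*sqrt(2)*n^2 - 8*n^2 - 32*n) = 2*n^4 - 2*n^3 - sqrt(2)*n^3 - 24*sqrt(2)*n^2 - 3*n^2 - 32*n + 10*sqrt(2)*n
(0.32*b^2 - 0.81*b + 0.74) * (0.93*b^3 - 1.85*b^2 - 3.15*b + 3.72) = 0.2976*b^5 - 1.3453*b^4 + 1.1787*b^3 + 2.3729*b^2 - 5.3442*b + 2.7528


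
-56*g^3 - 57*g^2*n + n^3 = (-8*g + n)*(g + n)*(7*g + n)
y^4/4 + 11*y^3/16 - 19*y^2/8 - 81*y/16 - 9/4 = (y/4 + 1)*(y - 3)*(y + 3/4)*(y + 1)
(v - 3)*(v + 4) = v^2 + v - 12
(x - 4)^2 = x^2 - 8*x + 16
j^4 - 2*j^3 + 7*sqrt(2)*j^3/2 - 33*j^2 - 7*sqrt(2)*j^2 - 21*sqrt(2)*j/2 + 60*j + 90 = (j - 3)*(j + 1)*(j - 5*sqrt(2)/2)*(j + 6*sqrt(2))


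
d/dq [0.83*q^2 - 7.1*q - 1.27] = 1.66*q - 7.1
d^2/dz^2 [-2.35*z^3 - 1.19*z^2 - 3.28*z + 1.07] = -14.1*z - 2.38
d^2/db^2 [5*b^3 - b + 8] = 30*b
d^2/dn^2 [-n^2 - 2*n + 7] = -2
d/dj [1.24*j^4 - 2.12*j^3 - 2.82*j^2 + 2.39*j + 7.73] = 4.96*j^3 - 6.36*j^2 - 5.64*j + 2.39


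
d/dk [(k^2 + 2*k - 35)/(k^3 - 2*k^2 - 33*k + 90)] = (-k^2 - 14*k - 39)/(k^4 + 6*k^3 - 27*k^2 - 108*k + 324)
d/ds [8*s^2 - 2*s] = 16*s - 2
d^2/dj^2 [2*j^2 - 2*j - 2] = 4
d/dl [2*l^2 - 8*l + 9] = 4*l - 8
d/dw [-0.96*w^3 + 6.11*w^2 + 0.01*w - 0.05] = -2.88*w^2 + 12.22*w + 0.01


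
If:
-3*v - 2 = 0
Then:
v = -2/3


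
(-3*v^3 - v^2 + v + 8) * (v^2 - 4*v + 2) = -3*v^5 + 11*v^4 - v^3 + 2*v^2 - 30*v + 16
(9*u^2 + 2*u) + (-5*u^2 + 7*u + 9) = 4*u^2 + 9*u + 9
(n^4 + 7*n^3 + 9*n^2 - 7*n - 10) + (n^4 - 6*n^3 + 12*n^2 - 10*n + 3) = 2*n^4 + n^3 + 21*n^2 - 17*n - 7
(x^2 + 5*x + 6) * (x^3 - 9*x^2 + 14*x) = x^5 - 4*x^4 - 25*x^3 + 16*x^2 + 84*x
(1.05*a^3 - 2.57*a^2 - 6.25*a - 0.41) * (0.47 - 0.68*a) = -0.714*a^4 + 2.2411*a^3 + 3.0421*a^2 - 2.6587*a - 0.1927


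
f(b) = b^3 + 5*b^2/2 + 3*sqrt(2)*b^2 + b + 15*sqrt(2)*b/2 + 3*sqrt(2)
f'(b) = 3*b^2 + 5*b + 6*sqrt(2)*b + 1 + 15*sqrt(2)/2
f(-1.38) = -1.56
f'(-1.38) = -1.29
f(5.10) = 371.46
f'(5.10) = 158.41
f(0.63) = 14.48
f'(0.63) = 21.29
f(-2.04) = 0.14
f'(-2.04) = -3.42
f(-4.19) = 0.43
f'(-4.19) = 7.77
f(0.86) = 19.85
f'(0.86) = 25.42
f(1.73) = 49.68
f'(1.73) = 43.91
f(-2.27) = 0.94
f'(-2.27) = -3.55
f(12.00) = 2842.46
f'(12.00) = 605.43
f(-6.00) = -38.66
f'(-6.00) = 38.69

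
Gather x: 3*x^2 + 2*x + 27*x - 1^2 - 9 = 3*x^2 + 29*x - 10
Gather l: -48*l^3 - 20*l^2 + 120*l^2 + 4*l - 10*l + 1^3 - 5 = -48*l^3 + 100*l^2 - 6*l - 4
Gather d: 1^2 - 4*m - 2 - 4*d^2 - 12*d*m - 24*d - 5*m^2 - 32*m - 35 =-4*d^2 + d*(-12*m - 24) - 5*m^2 - 36*m - 36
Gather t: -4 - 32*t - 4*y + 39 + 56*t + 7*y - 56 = 24*t + 3*y - 21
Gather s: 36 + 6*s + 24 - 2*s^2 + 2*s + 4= -2*s^2 + 8*s + 64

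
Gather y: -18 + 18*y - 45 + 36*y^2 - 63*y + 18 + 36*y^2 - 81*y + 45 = 72*y^2 - 126*y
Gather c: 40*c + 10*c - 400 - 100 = 50*c - 500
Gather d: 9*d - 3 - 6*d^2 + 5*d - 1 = -6*d^2 + 14*d - 4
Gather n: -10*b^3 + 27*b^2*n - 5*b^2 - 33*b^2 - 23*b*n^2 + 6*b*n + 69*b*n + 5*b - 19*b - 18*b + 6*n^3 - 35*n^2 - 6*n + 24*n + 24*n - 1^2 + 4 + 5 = -10*b^3 - 38*b^2 - 32*b + 6*n^3 + n^2*(-23*b - 35) + n*(27*b^2 + 75*b + 42) + 8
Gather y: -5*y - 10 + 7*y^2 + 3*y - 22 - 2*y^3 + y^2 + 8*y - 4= -2*y^3 + 8*y^2 + 6*y - 36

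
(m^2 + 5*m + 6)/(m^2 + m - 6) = (m + 2)/(m - 2)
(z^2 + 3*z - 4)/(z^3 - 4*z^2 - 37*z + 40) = (z + 4)/(z^2 - 3*z - 40)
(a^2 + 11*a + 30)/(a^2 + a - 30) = (a + 5)/(a - 5)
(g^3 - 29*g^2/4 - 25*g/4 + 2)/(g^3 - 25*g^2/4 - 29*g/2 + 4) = (g + 1)/(g + 2)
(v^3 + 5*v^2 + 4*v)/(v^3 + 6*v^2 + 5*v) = (v + 4)/(v + 5)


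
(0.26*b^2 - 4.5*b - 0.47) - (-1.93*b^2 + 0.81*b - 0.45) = 2.19*b^2 - 5.31*b - 0.02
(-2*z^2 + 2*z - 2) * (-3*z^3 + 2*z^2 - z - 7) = 6*z^5 - 10*z^4 + 12*z^3 + 8*z^2 - 12*z + 14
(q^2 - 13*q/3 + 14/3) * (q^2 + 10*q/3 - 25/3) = q^4 - q^3 - 163*q^2/9 + 155*q/3 - 350/9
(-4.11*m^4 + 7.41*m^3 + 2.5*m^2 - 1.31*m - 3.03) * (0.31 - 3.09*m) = 12.6999*m^5 - 24.171*m^4 - 5.4279*m^3 + 4.8229*m^2 + 8.9566*m - 0.9393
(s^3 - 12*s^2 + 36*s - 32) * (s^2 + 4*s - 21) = s^5 - 8*s^4 - 33*s^3 + 364*s^2 - 884*s + 672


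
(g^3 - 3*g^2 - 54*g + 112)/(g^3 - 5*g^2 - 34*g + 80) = (g + 7)/(g + 5)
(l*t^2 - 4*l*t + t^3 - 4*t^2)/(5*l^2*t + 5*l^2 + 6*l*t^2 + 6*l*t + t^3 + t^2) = t*(t - 4)/(5*l*t + 5*l + t^2 + t)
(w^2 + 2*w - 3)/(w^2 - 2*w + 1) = (w + 3)/(w - 1)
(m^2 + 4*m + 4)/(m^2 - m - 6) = (m + 2)/(m - 3)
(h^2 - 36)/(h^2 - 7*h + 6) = (h + 6)/(h - 1)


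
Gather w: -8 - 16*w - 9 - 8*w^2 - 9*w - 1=-8*w^2 - 25*w - 18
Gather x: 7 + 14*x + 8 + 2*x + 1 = 16*x + 16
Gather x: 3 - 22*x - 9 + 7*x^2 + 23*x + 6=7*x^2 + x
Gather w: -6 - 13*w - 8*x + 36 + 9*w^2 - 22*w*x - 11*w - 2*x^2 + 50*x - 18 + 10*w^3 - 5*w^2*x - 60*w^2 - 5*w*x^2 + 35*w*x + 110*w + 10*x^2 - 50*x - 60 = 10*w^3 + w^2*(-5*x - 51) + w*(-5*x^2 + 13*x + 86) + 8*x^2 - 8*x - 48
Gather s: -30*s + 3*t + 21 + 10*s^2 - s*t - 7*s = 10*s^2 + s*(-t - 37) + 3*t + 21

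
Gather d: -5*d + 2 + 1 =3 - 5*d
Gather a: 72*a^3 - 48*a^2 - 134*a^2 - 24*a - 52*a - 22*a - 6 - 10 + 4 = 72*a^3 - 182*a^2 - 98*a - 12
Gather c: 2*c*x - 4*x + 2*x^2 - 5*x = 2*c*x + 2*x^2 - 9*x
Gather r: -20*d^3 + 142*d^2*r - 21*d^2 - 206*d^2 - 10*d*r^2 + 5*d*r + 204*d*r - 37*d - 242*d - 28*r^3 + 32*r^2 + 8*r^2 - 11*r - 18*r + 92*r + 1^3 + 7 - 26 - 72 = -20*d^3 - 227*d^2 - 279*d - 28*r^3 + r^2*(40 - 10*d) + r*(142*d^2 + 209*d + 63) - 90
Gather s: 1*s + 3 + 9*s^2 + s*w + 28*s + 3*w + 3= 9*s^2 + s*(w + 29) + 3*w + 6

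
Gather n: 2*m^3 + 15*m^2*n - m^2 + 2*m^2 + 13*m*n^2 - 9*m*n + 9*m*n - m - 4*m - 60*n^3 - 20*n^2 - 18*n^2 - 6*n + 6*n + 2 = 2*m^3 + 15*m^2*n + m^2 - 5*m - 60*n^3 + n^2*(13*m - 38) + 2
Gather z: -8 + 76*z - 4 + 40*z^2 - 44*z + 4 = 40*z^2 + 32*z - 8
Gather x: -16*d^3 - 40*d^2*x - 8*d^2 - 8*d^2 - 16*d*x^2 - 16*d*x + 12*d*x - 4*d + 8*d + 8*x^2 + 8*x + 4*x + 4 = -16*d^3 - 16*d^2 + 4*d + x^2*(8 - 16*d) + x*(-40*d^2 - 4*d + 12) + 4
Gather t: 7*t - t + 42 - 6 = 6*t + 36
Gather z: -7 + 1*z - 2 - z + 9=0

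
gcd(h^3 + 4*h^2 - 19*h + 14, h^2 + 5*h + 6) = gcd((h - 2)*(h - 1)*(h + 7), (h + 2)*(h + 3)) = 1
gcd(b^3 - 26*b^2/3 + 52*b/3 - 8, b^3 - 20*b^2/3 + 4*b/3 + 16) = b^2 - 8*b + 12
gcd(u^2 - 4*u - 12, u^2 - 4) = u + 2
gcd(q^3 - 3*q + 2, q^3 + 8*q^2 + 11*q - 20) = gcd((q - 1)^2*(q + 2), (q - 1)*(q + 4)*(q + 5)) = q - 1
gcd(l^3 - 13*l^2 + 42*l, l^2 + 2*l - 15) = 1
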